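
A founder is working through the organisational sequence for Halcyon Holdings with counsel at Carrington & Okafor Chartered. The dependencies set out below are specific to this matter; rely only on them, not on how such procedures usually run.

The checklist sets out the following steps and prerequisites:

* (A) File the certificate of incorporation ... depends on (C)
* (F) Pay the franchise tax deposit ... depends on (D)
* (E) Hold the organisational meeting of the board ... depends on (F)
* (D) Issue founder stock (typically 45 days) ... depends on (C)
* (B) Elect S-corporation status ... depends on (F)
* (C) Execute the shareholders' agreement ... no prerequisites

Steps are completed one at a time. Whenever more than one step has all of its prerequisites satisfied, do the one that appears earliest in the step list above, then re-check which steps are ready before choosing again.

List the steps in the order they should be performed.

Only (C) has no prerequisites, so it is first.
Now (A) and (D) have their prerequisites met. (A) is listed earlier, so (A) next.
That leaves (D) as the only ready step → (D).
Next only (F) has its prerequisites met → (F).
Ready: (E) and (B). (E) is listed earlier → (E).
(B) is the only step now ready → (B).

(C), (A), (D), (F), (E), (B)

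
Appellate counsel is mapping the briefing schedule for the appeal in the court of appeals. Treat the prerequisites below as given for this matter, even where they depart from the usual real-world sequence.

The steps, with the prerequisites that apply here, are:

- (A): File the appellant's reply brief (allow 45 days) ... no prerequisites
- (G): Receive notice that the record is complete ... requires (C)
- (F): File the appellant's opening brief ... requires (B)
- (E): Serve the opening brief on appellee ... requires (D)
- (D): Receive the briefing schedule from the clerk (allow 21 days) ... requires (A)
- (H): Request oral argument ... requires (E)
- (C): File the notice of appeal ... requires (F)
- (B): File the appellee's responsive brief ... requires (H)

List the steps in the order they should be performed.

(A) → (D) → (E) → (H) → (B) → (F) → (C) → (G)

(A) has no prerequisites → (A) first.
Next only (D) has its prerequisites met → (D).
(E) needed (D), now all done → (E).
That leaves (H) as the only ready step → (H).
(B) needed (H), now all done → (B).
That leaves (F) as the only ready step → (F).
That leaves (C) as the only ready step → (C).
(G) needed (C), now all done → (G).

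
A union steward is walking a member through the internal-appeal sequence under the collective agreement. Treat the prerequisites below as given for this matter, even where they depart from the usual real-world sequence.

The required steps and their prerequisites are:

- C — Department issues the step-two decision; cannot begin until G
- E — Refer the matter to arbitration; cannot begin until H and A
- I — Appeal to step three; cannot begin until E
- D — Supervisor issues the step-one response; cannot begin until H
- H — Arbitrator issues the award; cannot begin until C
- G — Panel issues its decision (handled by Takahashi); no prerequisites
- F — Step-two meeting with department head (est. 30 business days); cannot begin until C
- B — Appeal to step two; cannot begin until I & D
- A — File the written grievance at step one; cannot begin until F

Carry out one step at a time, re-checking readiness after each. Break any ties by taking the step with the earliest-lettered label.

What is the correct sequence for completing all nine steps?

G → C → F → A → H → D → E → I → B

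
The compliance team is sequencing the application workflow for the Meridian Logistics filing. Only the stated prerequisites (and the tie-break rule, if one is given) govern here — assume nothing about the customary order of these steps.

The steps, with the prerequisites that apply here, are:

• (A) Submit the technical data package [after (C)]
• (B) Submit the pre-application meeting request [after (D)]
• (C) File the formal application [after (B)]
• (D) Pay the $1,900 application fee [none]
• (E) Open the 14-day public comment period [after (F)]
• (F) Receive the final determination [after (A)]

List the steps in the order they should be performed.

(D) has no prerequisites → (D) first.
(B) is the only step now ready → (B).
Next only (C) has its prerequisites met → (C).
(A) is the only step now ready → (A).
That leaves (F) as the only ready step → (F).
(E) is the only step now ready → (E).

(D), (B), (C), (A), (F), (E)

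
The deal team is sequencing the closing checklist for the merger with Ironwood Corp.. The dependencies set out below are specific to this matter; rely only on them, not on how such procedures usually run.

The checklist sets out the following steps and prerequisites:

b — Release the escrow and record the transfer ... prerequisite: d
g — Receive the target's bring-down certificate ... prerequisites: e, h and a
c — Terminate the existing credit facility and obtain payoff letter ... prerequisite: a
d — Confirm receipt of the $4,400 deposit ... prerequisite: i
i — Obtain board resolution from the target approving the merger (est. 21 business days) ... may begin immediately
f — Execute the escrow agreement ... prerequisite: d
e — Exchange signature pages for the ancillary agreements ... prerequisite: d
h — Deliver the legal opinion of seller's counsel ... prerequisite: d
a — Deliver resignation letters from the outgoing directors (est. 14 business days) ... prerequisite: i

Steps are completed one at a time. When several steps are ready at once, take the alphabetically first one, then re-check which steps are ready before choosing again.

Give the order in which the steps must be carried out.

i, a, c, d, b, e, f, h, g

i has no prerequisites → i first.
a and d are both available; a has the earlier label → a.
Ready: c and d. c has the earlier label → c.
That leaves d as the only ready step → d.
Ready: b, e, f and h. b has the earlier label → b.
Ready: e, f and h. e has the earlier label → e.
Ready: f and h. f has the earlier label → f.
Next only h has its prerequisites met → h.
g needed a, e and h, now all done → g.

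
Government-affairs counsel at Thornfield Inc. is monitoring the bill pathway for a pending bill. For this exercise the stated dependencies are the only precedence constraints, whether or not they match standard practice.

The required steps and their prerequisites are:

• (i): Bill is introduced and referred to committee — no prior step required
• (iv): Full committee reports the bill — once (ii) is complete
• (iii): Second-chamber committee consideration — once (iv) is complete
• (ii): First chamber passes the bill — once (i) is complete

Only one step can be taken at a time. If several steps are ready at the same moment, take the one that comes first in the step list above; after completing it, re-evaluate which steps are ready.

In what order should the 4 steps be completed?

(i), (ii), (iv), (iii)

Only (i) has no prerequisites, so it is first.
(ii) is the only step now ready → (ii).
(iv) needed (ii), now all done → (iv).
Next only (iii) has its prerequisites met → (iii).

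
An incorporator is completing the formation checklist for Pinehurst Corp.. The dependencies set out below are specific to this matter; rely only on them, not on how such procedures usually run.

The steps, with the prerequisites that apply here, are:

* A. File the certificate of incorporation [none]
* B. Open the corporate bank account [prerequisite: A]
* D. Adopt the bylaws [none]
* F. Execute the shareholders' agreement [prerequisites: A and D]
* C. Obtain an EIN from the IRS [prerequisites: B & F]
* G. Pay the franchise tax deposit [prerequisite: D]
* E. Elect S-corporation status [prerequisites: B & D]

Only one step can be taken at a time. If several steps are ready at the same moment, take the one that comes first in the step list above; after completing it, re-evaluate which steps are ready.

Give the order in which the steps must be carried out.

A B D F C G E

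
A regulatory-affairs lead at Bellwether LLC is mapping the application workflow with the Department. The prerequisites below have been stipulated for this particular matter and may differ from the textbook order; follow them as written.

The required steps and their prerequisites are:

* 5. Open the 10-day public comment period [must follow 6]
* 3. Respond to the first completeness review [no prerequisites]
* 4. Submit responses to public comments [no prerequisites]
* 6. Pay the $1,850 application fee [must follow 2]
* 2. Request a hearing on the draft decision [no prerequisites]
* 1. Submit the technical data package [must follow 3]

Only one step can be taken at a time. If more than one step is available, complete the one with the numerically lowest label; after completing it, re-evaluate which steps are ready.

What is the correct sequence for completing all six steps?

2, 3, 1, 4, 6, 5

Nothing is required for 2, 3 and 4. 2 has the earlier label → 2 first.
3, 4 and 6 are all available; 3 has the earlier label → 3.
Ready: 1, 4 and 6. 1 has the earlier label → 1.
Now 4 and 6 have their prerequisites met. 4 has the earlier label, so 4 next.
6 is the only step now ready → 6.
5 needed 6, now all done → 5.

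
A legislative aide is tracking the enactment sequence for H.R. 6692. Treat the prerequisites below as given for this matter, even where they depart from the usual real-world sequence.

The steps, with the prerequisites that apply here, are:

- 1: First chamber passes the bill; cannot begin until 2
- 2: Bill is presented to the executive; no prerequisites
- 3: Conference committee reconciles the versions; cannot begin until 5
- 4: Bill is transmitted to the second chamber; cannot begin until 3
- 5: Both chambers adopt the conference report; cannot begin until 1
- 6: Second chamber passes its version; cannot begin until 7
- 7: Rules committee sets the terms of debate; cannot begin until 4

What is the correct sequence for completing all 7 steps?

2 1 5 3 4 7 6

2 is the only step with nothing outstanding, so it goes first.
1 is the only step now ready → 1.
5 needed 1, now all done → 5.
3 needed 5, now all done → 3.
4 needed 3, now all done → 4.
7 needed 4, now all done → 7.
6 needed 7, now all done → 6.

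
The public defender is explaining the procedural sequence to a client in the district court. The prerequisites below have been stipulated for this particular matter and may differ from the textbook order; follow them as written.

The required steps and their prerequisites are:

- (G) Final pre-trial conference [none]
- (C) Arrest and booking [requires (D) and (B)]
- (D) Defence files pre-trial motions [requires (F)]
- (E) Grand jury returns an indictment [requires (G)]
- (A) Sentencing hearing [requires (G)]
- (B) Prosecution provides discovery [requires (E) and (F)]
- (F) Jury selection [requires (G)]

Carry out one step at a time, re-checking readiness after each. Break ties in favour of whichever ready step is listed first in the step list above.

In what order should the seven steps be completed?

(G) is the only step with nothing outstanding, so it goes first.
(E), (A) and (F) are all available; (E) is listed earlier → (E).
Now (A) and (F) have their prerequisites met. (A) is listed earlier, so (A) next.
(F) is the only step now ready → (F).
(D) and (B) are both available; (D) is listed earlier → (D).
(B) needed (E) and (F), now all done → (B).
That leaves (C) as the only ready step → (C).

(G) (E) (A) (F) (D) (B) (C)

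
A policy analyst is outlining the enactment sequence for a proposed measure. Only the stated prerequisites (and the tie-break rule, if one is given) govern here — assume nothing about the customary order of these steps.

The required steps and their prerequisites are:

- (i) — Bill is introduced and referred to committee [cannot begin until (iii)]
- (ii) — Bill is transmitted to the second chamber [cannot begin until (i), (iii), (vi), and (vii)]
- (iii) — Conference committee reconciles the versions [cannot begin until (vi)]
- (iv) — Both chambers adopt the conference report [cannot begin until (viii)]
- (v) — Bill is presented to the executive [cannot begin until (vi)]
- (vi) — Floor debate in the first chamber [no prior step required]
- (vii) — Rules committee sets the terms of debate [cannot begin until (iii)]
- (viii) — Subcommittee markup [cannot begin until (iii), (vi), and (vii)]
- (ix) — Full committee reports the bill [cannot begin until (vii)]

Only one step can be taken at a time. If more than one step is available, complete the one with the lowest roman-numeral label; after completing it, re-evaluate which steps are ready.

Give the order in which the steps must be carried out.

(vi) has no prerequisites → (vi) first.
Now (iii) and (v) have their prerequisites met. (iii) has the earlier label, so (iii) next.
Now (i), (v) and (vii) have their prerequisites met. (i) has the earlier label, so (i) next.
(v) and (vii) are both available; (v) has the earlier label → (v).
Next only (vii) has its prerequisites met → (vii).
Ready: (ii), (viii) and (ix). (ii) has the earlier label → (ii).
Ready: (viii) and (ix). (viii) has the earlier label → (viii).
Ready: (iv) and (ix). (iv) has the earlier label → (iv).
That leaves (ix) as the only ready step → (ix).

(vi), (iii), (i), (v), (vii), (ii), (viii), (iv), (ix)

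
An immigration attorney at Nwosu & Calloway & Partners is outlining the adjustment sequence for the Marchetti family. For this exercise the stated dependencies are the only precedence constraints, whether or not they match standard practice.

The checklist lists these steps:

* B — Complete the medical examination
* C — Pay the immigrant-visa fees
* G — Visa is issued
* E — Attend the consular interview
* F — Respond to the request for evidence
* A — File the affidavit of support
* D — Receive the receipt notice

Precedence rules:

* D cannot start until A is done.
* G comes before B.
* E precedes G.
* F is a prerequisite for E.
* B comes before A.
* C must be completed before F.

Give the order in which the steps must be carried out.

C is the only step with nothing outstanding, so it goes first.
F is the only step now ready → F.
E needed F, now all done → E.
G needed E, now all done → G.
That leaves B as the only ready step → B.
That leaves A as the only ready step → A.
D needed A, now all done → D.

C, F, E, G, B, A, D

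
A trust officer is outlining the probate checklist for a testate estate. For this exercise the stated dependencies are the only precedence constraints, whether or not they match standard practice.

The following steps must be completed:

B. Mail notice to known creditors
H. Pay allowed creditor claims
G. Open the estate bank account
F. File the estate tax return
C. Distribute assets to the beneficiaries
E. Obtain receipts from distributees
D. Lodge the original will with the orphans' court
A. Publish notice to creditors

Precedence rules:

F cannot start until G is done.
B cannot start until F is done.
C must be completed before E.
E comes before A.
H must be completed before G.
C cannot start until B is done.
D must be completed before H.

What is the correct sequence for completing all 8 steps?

D is the only step with nothing outstanding, so it goes first.
H needed D, now all done → H.
Next only G has its prerequisites met → G.
That leaves F as the only ready step → F.
That leaves B as the only ready step → B.
C needed B, now all done → C.
E needed C, now all done → E.
A is the only step now ready → A.

D → H → G → F → B → C → E → A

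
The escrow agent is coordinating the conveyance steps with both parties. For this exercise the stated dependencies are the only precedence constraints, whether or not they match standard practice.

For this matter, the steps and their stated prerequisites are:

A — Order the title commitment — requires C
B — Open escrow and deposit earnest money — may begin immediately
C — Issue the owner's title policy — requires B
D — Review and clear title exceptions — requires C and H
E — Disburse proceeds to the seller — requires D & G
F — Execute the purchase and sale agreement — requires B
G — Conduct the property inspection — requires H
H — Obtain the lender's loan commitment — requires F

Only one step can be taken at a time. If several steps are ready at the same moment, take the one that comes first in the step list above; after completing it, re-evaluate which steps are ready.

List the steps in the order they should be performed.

B has no prerequisites → B first.
Ready: C and F. C is listed earlier → C.
Now A and F have their prerequisites met. A is listed earlier, so A next.
F is the only step now ready → F.
H needed F, now all done → H.
Now D and G have their prerequisites met. D is listed earlier, so D next.
G needed H, now all done → G.
E is the only step now ready → E.

B C A F H D G E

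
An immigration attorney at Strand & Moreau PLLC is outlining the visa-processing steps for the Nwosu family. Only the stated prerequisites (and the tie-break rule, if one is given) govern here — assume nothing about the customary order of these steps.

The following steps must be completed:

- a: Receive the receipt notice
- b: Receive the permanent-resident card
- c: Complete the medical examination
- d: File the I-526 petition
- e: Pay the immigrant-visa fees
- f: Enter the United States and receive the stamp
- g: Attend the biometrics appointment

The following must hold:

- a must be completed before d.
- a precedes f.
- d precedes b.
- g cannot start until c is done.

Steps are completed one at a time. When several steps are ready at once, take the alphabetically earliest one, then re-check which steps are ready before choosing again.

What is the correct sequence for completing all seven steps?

a, c and e have no prerequisites; a has the earlier label, so a is first.
c, d, e and f are all available; c has the earlier label → c.
g now also ready, so the ready set is {d, e, f, g}; d has the earlier label → d.
Now b, e, f and g have their prerequisites met. b has the earlier label, so b next.
Now e, f and g have their prerequisites met. e has the earlier label, so e next.
Ready: f and g. f has the earlier label → f.
Next only g has its prerequisites met → g.

a c d b e f g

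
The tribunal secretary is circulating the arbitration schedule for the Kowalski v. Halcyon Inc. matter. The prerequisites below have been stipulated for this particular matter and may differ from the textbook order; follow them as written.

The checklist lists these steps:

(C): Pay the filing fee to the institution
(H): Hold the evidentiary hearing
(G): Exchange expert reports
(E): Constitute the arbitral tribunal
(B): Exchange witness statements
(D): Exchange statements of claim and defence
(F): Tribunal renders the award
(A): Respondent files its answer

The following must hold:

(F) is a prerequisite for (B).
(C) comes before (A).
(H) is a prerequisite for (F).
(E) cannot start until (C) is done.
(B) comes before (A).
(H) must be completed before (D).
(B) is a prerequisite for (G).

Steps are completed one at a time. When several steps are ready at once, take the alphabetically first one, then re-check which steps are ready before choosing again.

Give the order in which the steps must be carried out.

Nothing is required for (C) and (H). (C) has the earlier label → (C) first.
(E) now also ready, so the ready set is {(E), (H)}; (E) has the earlier label → (E).
Next only (H) has its prerequisites met → (H).
(D) and (F) are both available; (D) has the earlier label → (D).
(F) needed (H), now all done → (F).
(B) needed (F), now all done → (B).
(A) and (G) are both available; (A) has the earlier label → (A).
(G) needed (B), now all done → (G).

(C) (E) (H) (D) (F) (B) (A) (G)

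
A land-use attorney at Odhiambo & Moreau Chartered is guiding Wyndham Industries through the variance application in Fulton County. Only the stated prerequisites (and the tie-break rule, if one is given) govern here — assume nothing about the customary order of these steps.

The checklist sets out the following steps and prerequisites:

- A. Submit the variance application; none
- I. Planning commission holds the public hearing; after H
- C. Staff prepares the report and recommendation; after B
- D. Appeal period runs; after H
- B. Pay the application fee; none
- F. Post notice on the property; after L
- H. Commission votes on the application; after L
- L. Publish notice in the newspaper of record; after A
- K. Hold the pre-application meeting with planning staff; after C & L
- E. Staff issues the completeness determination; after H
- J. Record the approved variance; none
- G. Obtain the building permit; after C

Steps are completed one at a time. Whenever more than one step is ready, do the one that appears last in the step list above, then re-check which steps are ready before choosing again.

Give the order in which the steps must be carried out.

J → B → C → G → A → L → K → H → E → F → D → I

J, B and A have no prerequisites; J is listed later, so J is first.
Now B and A have their prerequisites met. B is listed later, so B next.
Ready: C and A. C is listed later → C.
G and A are both available; G is listed later → G.
That leaves A as the only ready step → A.
L needed A, now all done → L.
Now K, H and F have their prerequisites met. K is listed later, so K next.
H and F are both available; H is listed later → H.
E, D and I now also ready, so the ready set is {E, F, D, I}; E is listed later → E.
Now F, D and I have their prerequisites met. F is listed later, so F next.
Ready: D and I. D is listed later → D.
I needed H, now all done → I.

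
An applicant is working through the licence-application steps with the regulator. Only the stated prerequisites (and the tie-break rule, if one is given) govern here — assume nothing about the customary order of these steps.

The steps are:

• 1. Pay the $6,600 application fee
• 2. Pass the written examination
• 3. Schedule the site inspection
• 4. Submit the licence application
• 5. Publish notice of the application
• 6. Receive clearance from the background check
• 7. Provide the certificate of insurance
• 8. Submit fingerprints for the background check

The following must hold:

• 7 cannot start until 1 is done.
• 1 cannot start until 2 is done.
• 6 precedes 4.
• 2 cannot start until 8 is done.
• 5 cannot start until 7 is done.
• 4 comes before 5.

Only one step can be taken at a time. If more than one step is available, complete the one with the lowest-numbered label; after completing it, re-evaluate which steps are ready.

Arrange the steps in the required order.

3, 6 and 8 have no prerequisites; 3 has the earlier label, so 3 is first.
Ready: 6 and 8. 6 has the earlier label → 6.
Now 4 and 8 have their prerequisites met. 4 has the earlier label, so 4 next.
Next only 8 has its prerequisites met → 8.
That leaves 2 as the only ready step → 2.
Next only 1 has its prerequisites met → 1.
That leaves 7 as the only ready step → 7.
Next only 5 has its prerequisites met → 5.

3 6 4 8 2 1 7 5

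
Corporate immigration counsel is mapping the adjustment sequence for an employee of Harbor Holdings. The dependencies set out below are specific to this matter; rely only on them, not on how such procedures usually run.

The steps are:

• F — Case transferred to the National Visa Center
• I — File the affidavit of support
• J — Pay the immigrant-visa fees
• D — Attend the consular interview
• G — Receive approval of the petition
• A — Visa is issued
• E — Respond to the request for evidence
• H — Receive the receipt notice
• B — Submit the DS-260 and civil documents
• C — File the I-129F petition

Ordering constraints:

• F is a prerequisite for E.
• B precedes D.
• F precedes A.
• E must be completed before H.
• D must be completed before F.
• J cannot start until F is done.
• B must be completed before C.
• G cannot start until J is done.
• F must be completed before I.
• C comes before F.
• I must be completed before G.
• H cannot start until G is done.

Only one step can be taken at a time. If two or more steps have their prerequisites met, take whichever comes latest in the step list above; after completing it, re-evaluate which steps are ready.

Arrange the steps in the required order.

B has no prerequisites → B first.
C and D are both available; C is listed later → C.
D needed B, now all done → D.
F is the only step now ready → F.
Now E, A, J and I have their prerequisites met. E is listed later, so E next.
Ready: A, J and I. A is listed later → A.
Ready: J and I. J is listed later → J.
I is the only step now ready → I.
G needed J and I, now all done → G.
H is the only step now ready → H.

B, C, D, F, E, A, J, I, G, H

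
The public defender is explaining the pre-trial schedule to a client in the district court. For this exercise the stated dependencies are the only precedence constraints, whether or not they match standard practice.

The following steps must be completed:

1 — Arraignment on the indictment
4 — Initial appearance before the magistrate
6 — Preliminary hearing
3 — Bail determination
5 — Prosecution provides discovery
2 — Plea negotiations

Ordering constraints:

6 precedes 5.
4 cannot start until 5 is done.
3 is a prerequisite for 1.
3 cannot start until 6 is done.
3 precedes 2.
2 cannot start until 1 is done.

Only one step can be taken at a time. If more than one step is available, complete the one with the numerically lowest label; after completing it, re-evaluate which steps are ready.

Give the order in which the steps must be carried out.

6 is the only step with nothing outstanding, so it goes first.
Ready: 3 and 5. 3 has the earlier label → 3.
1 and 5 are both available; 1 has the earlier label → 1.
Ready: 2 and 5. 2 has the earlier label → 2.
5 needed 6, now all done → 5.
4 needed 5, now all done → 4.

6 → 3 → 1 → 2 → 5 → 4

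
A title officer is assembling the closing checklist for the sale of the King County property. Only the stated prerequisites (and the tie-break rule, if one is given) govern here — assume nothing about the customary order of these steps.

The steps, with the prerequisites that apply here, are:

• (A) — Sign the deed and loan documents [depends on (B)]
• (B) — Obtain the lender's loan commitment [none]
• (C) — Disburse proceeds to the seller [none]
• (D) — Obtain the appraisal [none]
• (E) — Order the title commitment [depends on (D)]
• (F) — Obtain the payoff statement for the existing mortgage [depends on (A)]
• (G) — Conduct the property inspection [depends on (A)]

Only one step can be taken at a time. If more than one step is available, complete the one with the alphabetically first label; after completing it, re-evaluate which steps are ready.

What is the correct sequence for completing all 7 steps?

(B) → (A) → (C) → (D) → (E) → (F) → (G)

(B), (C) and (D) have no prerequisites; (B) has the earlier label, so (B) is first.
(A) now also ready, so the ready set is {(A), (C), (D)}; (A) has the earlier label → (A).
(C), (D), (F) and (G) are all available; (C) has the earlier label → (C).
(D), (F) and (G) are all available; (D) has the earlier label → (D).
Now (E), (F) and (G) have their prerequisites met. (E) has the earlier label, so (E) next.
(F) and (G) are both available; (F) has the earlier label → (F).
(G) needed (A), now all done → (G).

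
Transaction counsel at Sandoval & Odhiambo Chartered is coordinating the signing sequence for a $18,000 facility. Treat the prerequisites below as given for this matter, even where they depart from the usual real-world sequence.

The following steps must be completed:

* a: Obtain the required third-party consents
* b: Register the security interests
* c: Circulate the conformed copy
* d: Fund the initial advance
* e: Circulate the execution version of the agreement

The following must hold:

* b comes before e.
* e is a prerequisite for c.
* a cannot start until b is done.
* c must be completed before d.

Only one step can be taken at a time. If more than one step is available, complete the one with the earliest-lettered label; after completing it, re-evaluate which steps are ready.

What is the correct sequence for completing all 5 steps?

b, a, e, c, d

Only b has no prerequisites, so it is first.
Now a and e have their prerequisites met. a has the earlier label, so a next.
e needed b, now all done → e.
c is the only step now ready → c.
d needed c, now all done → d.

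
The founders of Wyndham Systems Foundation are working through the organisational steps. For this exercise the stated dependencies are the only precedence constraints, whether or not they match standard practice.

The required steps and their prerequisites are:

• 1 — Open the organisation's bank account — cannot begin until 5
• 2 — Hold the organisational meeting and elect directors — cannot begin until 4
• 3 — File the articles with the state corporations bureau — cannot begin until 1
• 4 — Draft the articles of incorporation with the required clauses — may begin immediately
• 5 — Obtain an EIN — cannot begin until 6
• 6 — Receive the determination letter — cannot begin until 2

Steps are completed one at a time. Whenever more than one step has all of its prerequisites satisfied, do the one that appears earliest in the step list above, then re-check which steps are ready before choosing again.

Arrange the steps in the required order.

4 → 2 → 6 → 5 → 1 → 3

4 is the only step with nothing outstanding, so it goes first.
2 is the only step now ready → 2.
6 is the only step now ready → 6.
Next only 5 has its prerequisites met → 5.
Next only 1 has its prerequisites met → 1.
3 needed 1, now all done → 3.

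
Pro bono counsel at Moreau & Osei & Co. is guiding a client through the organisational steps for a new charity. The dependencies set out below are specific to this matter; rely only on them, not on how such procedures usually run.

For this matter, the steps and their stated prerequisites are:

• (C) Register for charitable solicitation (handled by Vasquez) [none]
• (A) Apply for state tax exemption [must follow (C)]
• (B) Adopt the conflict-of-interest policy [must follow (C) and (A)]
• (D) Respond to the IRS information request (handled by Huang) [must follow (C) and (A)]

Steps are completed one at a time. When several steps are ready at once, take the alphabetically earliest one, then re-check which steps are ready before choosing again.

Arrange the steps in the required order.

(C) is the only step with nothing outstanding, so it goes first.
(A) is the only step now ready → (A).
Ready: (B) and (D). (B) has the earlier label → (B).
(D) needed (A) and (C), now all done → (D).

(C), (A), (B), (D)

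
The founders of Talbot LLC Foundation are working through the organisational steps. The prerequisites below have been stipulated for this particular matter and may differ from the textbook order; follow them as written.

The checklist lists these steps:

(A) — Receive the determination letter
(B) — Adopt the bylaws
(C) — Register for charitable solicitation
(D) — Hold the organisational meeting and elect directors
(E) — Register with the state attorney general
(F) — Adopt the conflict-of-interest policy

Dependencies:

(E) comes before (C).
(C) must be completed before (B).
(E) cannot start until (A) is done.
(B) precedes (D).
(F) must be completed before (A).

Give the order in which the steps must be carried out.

(F) (A) (E) (C) (B) (D)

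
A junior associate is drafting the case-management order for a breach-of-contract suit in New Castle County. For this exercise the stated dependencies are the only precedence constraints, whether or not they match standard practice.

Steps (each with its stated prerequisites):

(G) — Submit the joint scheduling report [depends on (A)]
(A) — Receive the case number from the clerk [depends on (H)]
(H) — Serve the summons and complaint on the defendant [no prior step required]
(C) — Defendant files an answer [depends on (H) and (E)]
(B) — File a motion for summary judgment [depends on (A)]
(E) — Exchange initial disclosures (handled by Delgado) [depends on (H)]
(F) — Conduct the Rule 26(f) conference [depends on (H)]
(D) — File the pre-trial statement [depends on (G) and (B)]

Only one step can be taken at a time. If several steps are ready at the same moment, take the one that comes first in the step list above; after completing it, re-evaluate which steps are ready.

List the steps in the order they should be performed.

(H) (A) (G) (B) (E) (C) (F) (D)

(H) is the only step with nothing outstanding, so it goes first.
(A), (E) and (F) are all available; (A) is listed earlier → (A).
(G), (B), (E) and (F) are all available; (G) is listed earlier → (G).
(B), (E) and (F) are all available; (B) is listed earlier → (B).
(D) now also ready, so the ready set is {(E), (F), (D)}; (E) is listed earlier → (E).
Now (C), (F) and (D) have their prerequisites met. (C) is listed earlier, so (C) next.
Now (F) and (D) have their prerequisites met. (F) is listed earlier, so (F) next.
(D) needed (G) and (B), now all done → (D).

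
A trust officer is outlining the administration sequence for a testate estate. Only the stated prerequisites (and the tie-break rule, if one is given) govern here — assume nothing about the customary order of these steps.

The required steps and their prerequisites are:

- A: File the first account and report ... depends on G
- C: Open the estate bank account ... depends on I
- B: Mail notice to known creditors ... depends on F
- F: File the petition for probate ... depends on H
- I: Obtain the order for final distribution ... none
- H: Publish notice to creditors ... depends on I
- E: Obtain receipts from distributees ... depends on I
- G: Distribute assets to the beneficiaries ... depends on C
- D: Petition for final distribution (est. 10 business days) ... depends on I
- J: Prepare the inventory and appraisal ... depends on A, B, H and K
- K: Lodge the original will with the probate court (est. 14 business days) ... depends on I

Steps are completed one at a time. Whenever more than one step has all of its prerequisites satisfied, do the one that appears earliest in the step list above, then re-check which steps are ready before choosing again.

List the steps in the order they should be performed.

I → C → H → F → B → E → G → A → D → K → J

Only I has no prerequisites, so it is first.
Now C, H, E, D and K have their prerequisites met. C is listed earlier, so C next.
Ready: H, E, G, D and K. H is listed earlier → H.
F now also ready, so the ready set is {F, E, G, D, K}; F is listed earlier → F.
B now also ready, so the ready set is {B, E, G, D, K}; B is listed earlier → B.
Ready: E, G, D and K. E is listed earlier → E.
Now G, D and K have their prerequisites met. G is listed earlier, so G next.
A now also ready, so the ready set is {A, D, K}; A is listed earlier → A.
Ready: D and K. D is listed earlier → D.
Next only K has its prerequisites met → K.
J is the only step now ready → J.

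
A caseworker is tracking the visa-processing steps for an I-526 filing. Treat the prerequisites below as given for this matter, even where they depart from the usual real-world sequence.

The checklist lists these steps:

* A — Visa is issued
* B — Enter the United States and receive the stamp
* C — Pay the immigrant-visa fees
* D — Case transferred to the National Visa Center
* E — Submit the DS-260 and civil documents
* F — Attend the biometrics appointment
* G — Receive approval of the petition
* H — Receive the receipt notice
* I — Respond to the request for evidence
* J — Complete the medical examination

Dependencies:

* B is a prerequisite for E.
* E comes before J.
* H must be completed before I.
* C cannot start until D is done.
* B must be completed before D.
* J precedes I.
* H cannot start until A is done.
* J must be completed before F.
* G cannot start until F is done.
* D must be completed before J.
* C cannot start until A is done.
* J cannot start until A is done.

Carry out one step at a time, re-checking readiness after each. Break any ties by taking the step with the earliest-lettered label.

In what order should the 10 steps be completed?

A, B, D, C, E, H, J, F, G, I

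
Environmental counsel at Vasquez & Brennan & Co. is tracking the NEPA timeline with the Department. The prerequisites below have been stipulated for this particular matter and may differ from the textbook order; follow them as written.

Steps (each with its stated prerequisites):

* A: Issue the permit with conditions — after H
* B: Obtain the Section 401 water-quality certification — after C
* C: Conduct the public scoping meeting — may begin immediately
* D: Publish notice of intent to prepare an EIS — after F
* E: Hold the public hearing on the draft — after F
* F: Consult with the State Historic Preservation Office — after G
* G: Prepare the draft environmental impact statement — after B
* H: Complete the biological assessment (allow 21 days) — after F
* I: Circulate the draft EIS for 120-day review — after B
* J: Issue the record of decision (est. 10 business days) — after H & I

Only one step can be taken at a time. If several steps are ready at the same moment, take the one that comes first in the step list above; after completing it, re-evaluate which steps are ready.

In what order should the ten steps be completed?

C B G F D E H A I J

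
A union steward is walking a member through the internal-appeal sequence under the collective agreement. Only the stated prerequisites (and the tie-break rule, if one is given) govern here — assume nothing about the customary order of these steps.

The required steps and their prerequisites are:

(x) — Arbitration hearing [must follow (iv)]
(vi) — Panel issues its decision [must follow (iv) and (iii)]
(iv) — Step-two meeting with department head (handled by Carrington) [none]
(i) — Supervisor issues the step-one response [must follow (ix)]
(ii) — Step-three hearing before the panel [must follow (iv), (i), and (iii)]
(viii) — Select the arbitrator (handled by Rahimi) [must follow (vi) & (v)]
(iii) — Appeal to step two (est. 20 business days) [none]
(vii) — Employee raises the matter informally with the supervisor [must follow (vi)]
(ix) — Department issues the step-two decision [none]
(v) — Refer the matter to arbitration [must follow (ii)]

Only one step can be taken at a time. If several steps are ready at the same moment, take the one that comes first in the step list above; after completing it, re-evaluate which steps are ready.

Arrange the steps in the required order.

(iv), (x), (iii), (vi), (vii), (ix), (i), (ii), (v), (viii)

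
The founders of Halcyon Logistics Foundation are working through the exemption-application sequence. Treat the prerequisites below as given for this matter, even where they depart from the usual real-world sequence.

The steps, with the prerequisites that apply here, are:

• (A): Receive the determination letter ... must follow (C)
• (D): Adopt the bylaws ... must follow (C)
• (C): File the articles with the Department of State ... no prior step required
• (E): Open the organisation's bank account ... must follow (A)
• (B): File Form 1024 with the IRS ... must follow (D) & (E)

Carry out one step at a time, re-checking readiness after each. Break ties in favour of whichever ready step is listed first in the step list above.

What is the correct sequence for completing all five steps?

(C) (A) (D) (E) (B)

(C) has no prerequisites → (C) first.
Now (A) and (D) have their prerequisites met. (A) is listed earlier, so (A) next.
(E) now also ready, so the ready set is {(D), (E)}; (D) is listed earlier → (D).
That leaves (E) as the only ready step → (E).
(B) needed (D) and (E), now all done → (B).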